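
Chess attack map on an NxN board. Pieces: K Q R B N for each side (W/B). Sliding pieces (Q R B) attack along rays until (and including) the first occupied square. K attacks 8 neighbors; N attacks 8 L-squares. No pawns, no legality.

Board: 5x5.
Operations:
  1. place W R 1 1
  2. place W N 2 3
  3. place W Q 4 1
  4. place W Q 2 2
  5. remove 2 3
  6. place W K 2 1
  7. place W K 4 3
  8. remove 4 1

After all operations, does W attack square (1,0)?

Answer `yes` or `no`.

Op 1: place WR@(1,1)
Op 2: place WN@(2,3)
Op 3: place WQ@(4,1)
Op 4: place WQ@(2,2)
Op 5: remove (2,3)
Op 6: place WK@(2,1)
Op 7: place WK@(4,3)
Op 8: remove (4,1)
Per-piece attacks for W:
  WR@(1,1): attacks (1,2) (1,3) (1,4) (1,0) (2,1) (0,1) [ray(1,0) blocked at (2,1)]
  WK@(2,1): attacks (2,2) (2,0) (3,1) (1,1) (3,2) (3,0) (1,2) (1,0)
  WQ@(2,2): attacks (2,3) (2,4) (2,1) (3,2) (4,2) (1,2) (0,2) (3,3) (4,4) (3,1) (4,0) (1,3) (0,4) (1,1) [ray(0,-1) blocked at (2,1); ray(-1,-1) blocked at (1,1)]
  WK@(4,3): attacks (4,4) (4,2) (3,3) (3,4) (3,2)
W attacks (1,0): yes

Answer: yes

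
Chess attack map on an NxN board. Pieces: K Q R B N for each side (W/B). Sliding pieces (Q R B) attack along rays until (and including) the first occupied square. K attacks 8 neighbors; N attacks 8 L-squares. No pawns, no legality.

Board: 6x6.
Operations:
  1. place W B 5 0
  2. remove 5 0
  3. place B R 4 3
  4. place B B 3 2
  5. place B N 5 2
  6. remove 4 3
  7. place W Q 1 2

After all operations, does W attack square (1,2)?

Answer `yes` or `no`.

Op 1: place WB@(5,0)
Op 2: remove (5,0)
Op 3: place BR@(4,3)
Op 4: place BB@(3,2)
Op 5: place BN@(5,2)
Op 6: remove (4,3)
Op 7: place WQ@(1,2)
Per-piece attacks for W:
  WQ@(1,2): attacks (1,3) (1,4) (1,5) (1,1) (1,0) (2,2) (3,2) (0,2) (2,3) (3,4) (4,5) (2,1) (3,0) (0,3) (0,1) [ray(1,0) blocked at (3,2)]
W attacks (1,2): no

Answer: no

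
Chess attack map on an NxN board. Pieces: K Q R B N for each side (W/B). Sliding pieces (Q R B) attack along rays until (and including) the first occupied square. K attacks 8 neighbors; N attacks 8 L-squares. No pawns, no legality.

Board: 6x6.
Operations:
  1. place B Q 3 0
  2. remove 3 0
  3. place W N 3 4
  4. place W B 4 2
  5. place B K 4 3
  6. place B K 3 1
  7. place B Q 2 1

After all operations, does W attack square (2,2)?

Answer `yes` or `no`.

Answer: yes

Derivation:
Op 1: place BQ@(3,0)
Op 2: remove (3,0)
Op 3: place WN@(3,4)
Op 4: place WB@(4,2)
Op 5: place BK@(4,3)
Op 6: place BK@(3,1)
Op 7: place BQ@(2,1)
Per-piece attacks for W:
  WN@(3,4): attacks (5,5) (1,5) (4,2) (5,3) (2,2) (1,3)
  WB@(4,2): attacks (5,3) (5,1) (3,3) (2,4) (1,5) (3,1) [ray(-1,-1) blocked at (3,1)]
W attacks (2,2): yes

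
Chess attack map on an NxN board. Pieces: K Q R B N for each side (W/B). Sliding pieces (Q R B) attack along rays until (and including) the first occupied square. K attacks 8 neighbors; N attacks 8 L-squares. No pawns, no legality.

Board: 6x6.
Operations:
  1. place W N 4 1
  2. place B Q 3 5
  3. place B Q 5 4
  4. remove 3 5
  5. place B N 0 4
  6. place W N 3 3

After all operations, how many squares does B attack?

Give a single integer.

Answer: 18

Derivation:
Op 1: place WN@(4,1)
Op 2: place BQ@(3,5)
Op 3: place BQ@(5,4)
Op 4: remove (3,5)
Op 5: place BN@(0,4)
Op 6: place WN@(3,3)
Per-piece attacks for B:
  BN@(0,4): attacks (2,5) (1,2) (2,3)
  BQ@(5,4): attacks (5,5) (5,3) (5,2) (5,1) (5,0) (4,4) (3,4) (2,4) (1,4) (0,4) (4,5) (4,3) (3,2) (2,1) (1,0) [ray(-1,0) blocked at (0,4)]
Union (18 distinct): (0,4) (1,0) (1,2) (1,4) (2,1) (2,3) (2,4) (2,5) (3,2) (3,4) (4,3) (4,4) (4,5) (5,0) (5,1) (5,2) (5,3) (5,5)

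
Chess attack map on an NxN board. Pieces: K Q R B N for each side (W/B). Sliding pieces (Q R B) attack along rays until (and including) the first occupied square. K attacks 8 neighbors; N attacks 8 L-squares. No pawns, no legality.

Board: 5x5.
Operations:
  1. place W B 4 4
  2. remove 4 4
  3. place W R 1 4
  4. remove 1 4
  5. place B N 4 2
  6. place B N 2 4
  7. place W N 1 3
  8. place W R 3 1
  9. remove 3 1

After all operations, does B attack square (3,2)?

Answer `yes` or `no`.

Op 1: place WB@(4,4)
Op 2: remove (4,4)
Op 3: place WR@(1,4)
Op 4: remove (1,4)
Op 5: place BN@(4,2)
Op 6: place BN@(2,4)
Op 7: place WN@(1,3)
Op 8: place WR@(3,1)
Op 9: remove (3,1)
Per-piece attacks for B:
  BN@(2,4): attacks (3,2) (4,3) (1,2) (0,3)
  BN@(4,2): attacks (3,4) (2,3) (3,0) (2,1)
B attacks (3,2): yes

Answer: yes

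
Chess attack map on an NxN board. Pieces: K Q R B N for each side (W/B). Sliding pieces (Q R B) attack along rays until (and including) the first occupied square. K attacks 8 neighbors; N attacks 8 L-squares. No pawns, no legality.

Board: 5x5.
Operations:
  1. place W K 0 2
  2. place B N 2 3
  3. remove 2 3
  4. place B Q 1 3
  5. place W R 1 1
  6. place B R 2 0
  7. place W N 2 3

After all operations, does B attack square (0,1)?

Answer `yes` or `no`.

Answer: no

Derivation:
Op 1: place WK@(0,2)
Op 2: place BN@(2,3)
Op 3: remove (2,3)
Op 4: place BQ@(1,3)
Op 5: place WR@(1,1)
Op 6: place BR@(2,0)
Op 7: place WN@(2,3)
Per-piece attacks for B:
  BQ@(1,3): attacks (1,4) (1,2) (1,1) (2,3) (0,3) (2,4) (2,2) (3,1) (4,0) (0,4) (0,2) [ray(0,-1) blocked at (1,1); ray(1,0) blocked at (2,3); ray(-1,-1) blocked at (0,2)]
  BR@(2,0): attacks (2,1) (2,2) (2,3) (3,0) (4,0) (1,0) (0,0) [ray(0,1) blocked at (2,3)]
B attacks (0,1): no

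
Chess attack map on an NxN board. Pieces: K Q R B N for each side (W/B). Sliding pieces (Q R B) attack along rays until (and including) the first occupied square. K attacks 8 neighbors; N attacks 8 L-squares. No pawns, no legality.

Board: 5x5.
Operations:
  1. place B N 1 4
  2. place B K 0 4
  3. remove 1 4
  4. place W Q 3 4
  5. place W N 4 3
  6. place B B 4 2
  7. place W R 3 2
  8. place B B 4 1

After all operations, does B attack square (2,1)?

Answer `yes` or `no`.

Answer: no

Derivation:
Op 1: place BN@(1,4)
Op 2: place BK@(0,4)
Op 3: remove (1,4)
Op 4: place WQ@(3,4)
Op 5: place WN@(4,3)
Op 6: place BB@(4,2)
Op 7: place WR@(3,2)
Op 8: place BB@(4,1)
Per-piece attacks for B:
  BK@(0,4): attacks (0,3) (1,4) (1,3)
  BB@(4,1): attacks (3,2) (3,0) [ray(-1,1) blocked at (3,2)]
  BB@(4,2): attacks (3,3) (2,4) (3,1) (2,0)
B attacks (2,1): no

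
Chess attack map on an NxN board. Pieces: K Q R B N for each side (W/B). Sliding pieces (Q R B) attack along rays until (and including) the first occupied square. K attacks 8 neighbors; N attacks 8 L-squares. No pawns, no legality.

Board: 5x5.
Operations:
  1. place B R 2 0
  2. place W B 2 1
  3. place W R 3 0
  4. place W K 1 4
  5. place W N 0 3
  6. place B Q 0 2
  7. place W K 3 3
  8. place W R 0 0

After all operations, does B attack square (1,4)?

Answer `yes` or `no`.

Op 1: place BR@(2,0)
Op 2: place WB@(2,1)
Op 3: place WR@(3,0)
Op 4: place WK@(1,4)
Op 5: place WN@(0,3)
Op 6: place BQ@(0,2)
Op 7: place WK@(3,3)
Op 8: place WR@(0,0)
Per-piece attacks for B:
  BQ@(0,2): attacks (0,3) (0,1) (0,0) (1,2) (2,2) (3,2) (4,2) (1,3) (2,4) (1,1) (2,0) [ray(0,1) blocked at (0,3); ray(0,-1) blocked at (0,0); ray(1,-1) blocked at (2,0)]
  BR@(2,0): attacks (2,1) (3,0) (1,0) (0,0) [ray(0,1) blocked at (2,1); ray(1,0) blocked at (3,0); ray(-1,0) blocked at (0,0)]
B attacks (1,4): no

Answer: no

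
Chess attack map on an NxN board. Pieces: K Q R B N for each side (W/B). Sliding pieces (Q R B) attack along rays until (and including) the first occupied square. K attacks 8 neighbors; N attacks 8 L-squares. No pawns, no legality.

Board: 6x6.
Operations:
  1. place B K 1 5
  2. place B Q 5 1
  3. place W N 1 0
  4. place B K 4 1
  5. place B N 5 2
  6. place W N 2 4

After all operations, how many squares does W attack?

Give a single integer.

Op 1: place BK@(1,5)
Op 2: place BQ@(5,1)
Op 3: place WN@(1,0)
Op 4: place BK@(4,1)
Op 5: place BN@(5,2)
Op 6: place WN@(2,4)
Per-piece attacks for W:
  WN@(1,0): attacks (2,2) (3,1) (0,2)
  WN@(2,4): attacks (4,5) (0,5) (3,2) (4,3) (1,2) (0,3)
Union (9 distinct): (0,2) (0,3) (0,5) (1,2) (2,2) (3,1) (3,2) (4,3) (4,5)

Answer: 9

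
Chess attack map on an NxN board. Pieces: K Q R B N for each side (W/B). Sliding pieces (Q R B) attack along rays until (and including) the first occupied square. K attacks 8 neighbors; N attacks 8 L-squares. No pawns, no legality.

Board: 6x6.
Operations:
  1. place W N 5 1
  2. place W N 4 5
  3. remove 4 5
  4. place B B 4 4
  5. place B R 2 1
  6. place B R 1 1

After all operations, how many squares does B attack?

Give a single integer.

Op 1: place WN@(5,1)
Op 2: place WN@(4,5)
Op 3: remove (4,5)
Op 4: place BB@(4,4)
Op 5: place BR@(2,1)
Op 6: place BR@(1,1)
Per-piece attacks for B:
  BR@(1,1): attacks (1,2) (1,3) (1,4) (1,5) (1,0) (2,1) (0,1) [ray(1,0) blocked at (2,1)]
  BR@(2,1): attacks (2,2) (2,3) (2,4) (2,5) (2,0) (3,1) (4,1) (5,1) (1,1) [ray(1,0) blocked at (5,1); ray(-1,0) blocked at (1,1)]
  BB@(4,4): attacks (5,5) (5,3) (3,5) (3,3) (2,2) (1,1) [ray(-1,-1) blocked at (1,1)]
Union (20 distinct): (0,1) (1,0) (1,1) (1,2) (1,3) (1,4) (1,5) (2,0) (2,1) (2,2) (2,3) (2,4) (2,5) (3,1) (3,3) (3,5) (4,1) (5,1) (5,3) (5,5)

Answer: 20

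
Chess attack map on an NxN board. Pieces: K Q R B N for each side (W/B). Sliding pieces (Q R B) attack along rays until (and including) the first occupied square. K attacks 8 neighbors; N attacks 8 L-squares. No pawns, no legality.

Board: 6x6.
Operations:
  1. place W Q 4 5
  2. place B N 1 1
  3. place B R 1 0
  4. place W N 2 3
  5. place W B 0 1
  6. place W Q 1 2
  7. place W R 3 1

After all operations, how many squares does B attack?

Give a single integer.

Answer: 9

Derivation:
Op 1: place WQ@(4,5)
Op 2: place BN@(1,1)
Op 3: place BR@(1,0)
Op 4: place WN@(2,3)
Op 5: place WB@(0,1)
Op 6: place WQ@(1,2)
Op 7: place WR@(3,1)
Per-piece attacks for B:
  BR@(1,0): attacks (1,1) (2,0) (3,0) (4,0) (5,0) (0,0) [ray(0,1) blocked at (1,1)]
  BN@(1,1): attacks (2,3) (3,2) (0,3) (3,0)
Union (9 distinct): (0,0) (0,3) (1,1) (2,0) (2,3) (3,0) (3,2) (4,0) (5,0)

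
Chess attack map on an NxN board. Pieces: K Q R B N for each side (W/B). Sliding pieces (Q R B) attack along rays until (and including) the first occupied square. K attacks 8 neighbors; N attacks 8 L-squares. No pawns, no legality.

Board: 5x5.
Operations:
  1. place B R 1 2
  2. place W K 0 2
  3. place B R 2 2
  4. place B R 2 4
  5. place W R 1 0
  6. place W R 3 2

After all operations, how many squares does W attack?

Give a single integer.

Answer: 14

Derivation:
Op 1: place BR@(1,2)
Op 2: place WK@(0,2)
Op 3: place BR@(2,2)
Op 4: place BR@(2,4)
Op 5: place WR@(1,0)
Op 6: place WR@(3,2)
Per-piece attacks for W:
  WK@(0,2): attacks (0,3) (0,1) (1,2) (1,3) (1,1)
  WR@(1,0): attacks (1,1) (1,2) (2,0) (3,0) (4,0) (0,0) [ray(0,1) blocked at (1,2)]
  WR@(3,2): attacks (3,3) (3,4) (3,1) (3,0) (4,2) (2,2) [ray(-1,0) blocked at (2,2)]
Union (14 distinct): (0,0) (0,1) (0,3) (1,1) (1,2) (1,3) (2,0) (2,2) (3,0) (3,1) (3,3) (3,4) (4,0) (4,2)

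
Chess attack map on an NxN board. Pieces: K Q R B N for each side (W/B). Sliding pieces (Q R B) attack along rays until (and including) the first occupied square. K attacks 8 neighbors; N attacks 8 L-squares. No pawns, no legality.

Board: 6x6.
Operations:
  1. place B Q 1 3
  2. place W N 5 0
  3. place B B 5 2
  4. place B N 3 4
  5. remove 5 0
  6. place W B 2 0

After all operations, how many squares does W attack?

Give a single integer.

Op 1: place BQ@(1,3)
Op 2: place WN@(5,0)
Op 3: place BB@(5,2)
Op 4: place BN@(3,4)
Op 5: remove (5,0)
Op 6: place WB@(2,0)
Per-piece attacks for W:
  WB@(2,0): attacks (3,1) (4,2) (5,3) (1,1) (0,2)
Union (5 distinct): (0,2) (1,1) (3,1) (4,2) (5,3)

Answer: 5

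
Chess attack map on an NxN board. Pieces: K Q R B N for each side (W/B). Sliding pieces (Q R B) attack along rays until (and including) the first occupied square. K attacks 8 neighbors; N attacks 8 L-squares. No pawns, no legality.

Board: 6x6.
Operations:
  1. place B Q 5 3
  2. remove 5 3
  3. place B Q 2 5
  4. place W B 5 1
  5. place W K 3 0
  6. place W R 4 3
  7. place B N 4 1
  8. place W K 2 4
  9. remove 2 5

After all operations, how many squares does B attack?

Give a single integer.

Answer: 4

Derivation:
Op 1: place BQ@(5,3)
Op 2: remove (5,3)
Op 3: place BQ@(2,5)
Op 4: place WB@(5,1)
Op 5: place WK@(3,0)
Op 6: place WR@(4,3)
Op 7: place BN@(4,1)
Op 8: place WK@(2,4)
Op 9: remove (2,5)
Per-piece attacks for B:
  BN@(4,1): attacks (5,3) (3,3) (2,2) (2,0)
Union (4 distinct): (2,0) (2,2) (3,3) (5,3)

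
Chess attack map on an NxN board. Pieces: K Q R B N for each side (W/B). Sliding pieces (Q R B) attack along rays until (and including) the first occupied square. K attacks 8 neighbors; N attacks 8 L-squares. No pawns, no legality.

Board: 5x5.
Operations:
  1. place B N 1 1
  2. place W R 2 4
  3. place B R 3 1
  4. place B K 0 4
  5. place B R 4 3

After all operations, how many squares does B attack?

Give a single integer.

Answer: 14

Derivation:
Op 1: place BN@(1,1)
Op 2: place WR@(2,4)
Op 3: place BR@(3,1)
Op 4: place BK@(0,4)
Op 5: place BR@(4,3)
Per-piece attacks for B:
  BK@(0,4): attacks (0,3) (1,4) (1,3)
  BN@(1,1): attacks (2,3) (3,2) (0,3) (3,0)
  BR@(3,1): attacks (3,2) (3,3) (3,4) (3,0) (4,1) (2,1) (1,1) [ray(-1,0) blocked at (1,1)]
  BR@(4,3): attacks (4,4) (4,2) (4,1) (4,0) (3,3) (2,3) (1,3) (0,3)
Union (14 distinct): (0,3) (1,1) (1,3) (1,4) (2,1) (2,3) (3,0) (3,2) (3,3) (3,4) (4,0) (4,1) (4,2) (4,4)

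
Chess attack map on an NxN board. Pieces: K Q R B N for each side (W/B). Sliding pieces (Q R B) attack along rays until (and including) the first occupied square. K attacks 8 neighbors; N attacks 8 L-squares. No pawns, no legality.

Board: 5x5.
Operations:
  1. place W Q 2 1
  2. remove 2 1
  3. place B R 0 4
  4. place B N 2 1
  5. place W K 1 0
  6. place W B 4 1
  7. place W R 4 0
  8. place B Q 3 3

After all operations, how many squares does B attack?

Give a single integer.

Op 1: place WQ@(2,1)
Op 2: remove (2,1)
Op 3: place BR@(0,4)
Op 4: place BN@(2,1)
Op 5: place WK@(1,0)
Op 6: place WB@(4,1)
Op 7: place WR@(4,0)
Op 8: place BQ@(3,3)
Per-piece attacks for B:
  BR@(0,4): attacks (0,3) (0,2) (0,1) (0,0) (1,4) (2,4) (3,4) (4,4)
  BN@(2,1): attacks (3,3) (4,2) (1,3) (0,2) (4,0) (0,0)
  BQ@(3,3): attacks (3,4) (3,2) (3,1) (3,0) (4,3) (2,3) (1,3) (0,3) (4,4) (4,2) (2,4) (2,2) (1,1) (0,0)
Union (19 distinct): (0,0) (0,1) (0,2) (0,3) (1,1) (1,3) (1,4) (2,2) (2,3) (2,4) (3,0) (3,1) (3,2) (3,3) (3,4) (4,0) (4,2) (4,3) (4,4)

Answer: 19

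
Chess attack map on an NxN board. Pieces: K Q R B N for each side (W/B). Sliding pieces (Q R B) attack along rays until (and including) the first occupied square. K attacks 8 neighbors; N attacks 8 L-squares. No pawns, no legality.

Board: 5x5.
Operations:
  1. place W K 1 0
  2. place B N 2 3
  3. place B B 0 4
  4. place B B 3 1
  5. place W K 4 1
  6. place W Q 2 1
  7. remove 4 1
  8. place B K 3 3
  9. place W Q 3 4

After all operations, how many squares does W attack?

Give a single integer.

Answer: 19

Derivation:
Op 1: place WK@(1,0)
Op 2: place BN@(2,3)
Op 3: place BB@(0,4)
Op 4: place BB@(3,1)
Op 5: place WK@(4,1)
Op 6: place WQ@(2,1)
Op 7: remove (4,1)
Op 8: place BK@(3,3)
Op 9: place WQ@(3,4)
Per-piece attacks for W:
  WK@(1,0): attacks (1,1) (2,0) (0,0) (2,1) (0,1)
  WQ@(2,1): attacks (2,2) (2,3) (2,0) (3,1) (1,1) (0,1) (3,2) (4,3) (3,0) (1,2) (0,3) (1,0) [ray(0,1) blocked at (2,3); ray(1,0) blocked at (3,1); ray(-1,-1) blocked at (1,0)]
  WQ@(3,4): attacks (3,3) (4,4) (2,4) (1,4) (0,4) (4,3) (2,3) [ray(0,-1) blocked at (3,3); ray(-1,0) blocked at (0,4); ray(-1,-1) blocked at (2,3)]
Union (19 distinct): (0,0) (0,1) (0,3) (0,4) (1,0) (1,1) (1,2) (1,4) (2,0) (2,1) (2,2) (2,3) (2,4) (3,0) (3,1) (3,2) (3,3) (4,3) (4,4)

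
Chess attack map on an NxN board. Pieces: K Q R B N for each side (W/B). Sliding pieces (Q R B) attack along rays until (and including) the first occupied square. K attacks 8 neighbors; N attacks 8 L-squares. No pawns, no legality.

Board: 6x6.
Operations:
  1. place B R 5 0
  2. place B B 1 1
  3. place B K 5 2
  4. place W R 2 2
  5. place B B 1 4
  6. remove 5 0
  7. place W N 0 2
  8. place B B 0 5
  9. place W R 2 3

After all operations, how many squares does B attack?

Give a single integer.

Answer: 14

Derivation:
Op 1: place BR@(5,0)
Op 2: place BB@(1,1)
Op 3: place BK@(5,2)
Op 4: place WR@(2,2)
Op 5: place BB@(1,4)
Op 6: remove (5,0)
Op 7: place WN@(0,2)
Op 8: place BB@(0,5)
Op 9: place WR@(2,3)
Per-piece attacks for B:
  BB@(0,5): attacks (1,4) [ray(1,-1) blocked at (1,4)]
  BB@(1,1): attacks (2,2) (2,0) (0,2) (0,0) [ray(1,1) blocked at (2,2); ray(-1,1) blocked at (0,2)]
  BB@(1,4): attacks (2,5) (2,3) (0,5) (0,3) [ray(1,-1) blocked at (2,3); ray(-1,1) blocked at (0,5)]
  BK@(5,2): attacks (5,3) (5,1) (4,2) (4,3) (4,1)
Union (14 distinct): (0,0) (0,2) (0,3) (0,5) (1,4) (2,0) (2,2) (2,3) (2,5) (4,1) (4,2) (4,3) (5,1) (5,3)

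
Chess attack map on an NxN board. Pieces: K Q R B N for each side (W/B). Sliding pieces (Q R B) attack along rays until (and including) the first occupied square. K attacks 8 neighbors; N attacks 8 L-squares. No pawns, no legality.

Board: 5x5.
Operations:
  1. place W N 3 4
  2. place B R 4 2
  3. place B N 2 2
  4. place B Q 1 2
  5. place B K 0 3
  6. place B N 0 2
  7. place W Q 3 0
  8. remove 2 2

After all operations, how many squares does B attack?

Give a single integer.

Answer: 20

Derivation:
Op 1: place WN@(3,4)
Op 2: place BR@(4,2)
Op 3: place BN@(2,2)
Op 4: place BQ@(1,2)
Op 5: place BK@(0,3)
Op 6: place BN@(0,2)
Op 7: place WQ@(3,0)
Op 8: remove (2,2)
Per-piece attacks for B:
  BN@(0,2): attacks (1,4) (2,3) (1,0) (2,1)
  BK@(0,3): attacks (0,4) (0,2) (1,3) (1,4) (1,2)
  BQ@(1,2): attacks (1,3) (1,4) (1,1) (1,0) (2,2) (3,2) (4,2) (0,2) (2,3) (3,4) (2,1) (3,0) (0,3) (0,1) [ray(1,0) blocked at (4,2); ray(-1,0) blocked at (0,2); ray(1,1) blocked at (3,4); ray(1,-1) blocked at (3,0); ray(-1,1) blocked at (0,3)]
  BR@(4,2): attacks (4,3) (4,4) (4,1) (4,0) (3,2) (2,2) (1,2) [ray(-1,0) blocked at (1,2)]
Union (20 distinct): (0,1) (0,2) (0,3) (0,4) (1,0) (1,1) (1,2) (1,3) (1,4) (2,1) (2,2) (2,3) (3,0) (3,2) (3,4) (4,0) (4,1) (4,2) (4,3) (4,4)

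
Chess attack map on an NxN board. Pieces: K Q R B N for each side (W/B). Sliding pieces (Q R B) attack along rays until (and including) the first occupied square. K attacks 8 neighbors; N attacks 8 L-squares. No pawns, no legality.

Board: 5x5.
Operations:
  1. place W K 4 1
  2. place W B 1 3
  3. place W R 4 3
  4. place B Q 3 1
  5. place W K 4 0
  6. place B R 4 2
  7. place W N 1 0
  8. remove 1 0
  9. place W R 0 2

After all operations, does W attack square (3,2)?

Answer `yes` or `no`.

Op 1: place WK@(4,1)
Op 2: place WB@(1,3)
Op 3: place WR@(4,3)
Op 4: place BQ@(3,1)
Op 5: place WK@(4,0)
Op 6: place BR@(4,2)
Op 7: place WN@(1,0)
Op 8: remove (1,0)
Op 9: place WR@(0,2)
Per-piece attacks for W:
  WR@(0,2): attacks (0,3) (0,4) (0,1) (0,0) (1,2) (2,2) (3,2) (4,2) [ray(1,0) blocked at (4,2)]
  WB@(1,3): attacks (2,4) (2,2) (3,1) (0,4) (0,2) [ray(1,-1) blocked at (3,1); ray(-1,-1) blocked at (0,2)]
  WK@(4,0): attacks (4,1) (3,0) (3,1)
  WK@(4,1): attacks (4,2) (4,0) (3,1) (3,2) (3,0)
  WR@(4,3): attacks (4,4) (4,2) (3,3) (2,3) (1,3) [ray(0,-1) blocked at (4,2); ray(-1,0) blocked at (1,3)]
W attacks (3,2): yes

Answer: yes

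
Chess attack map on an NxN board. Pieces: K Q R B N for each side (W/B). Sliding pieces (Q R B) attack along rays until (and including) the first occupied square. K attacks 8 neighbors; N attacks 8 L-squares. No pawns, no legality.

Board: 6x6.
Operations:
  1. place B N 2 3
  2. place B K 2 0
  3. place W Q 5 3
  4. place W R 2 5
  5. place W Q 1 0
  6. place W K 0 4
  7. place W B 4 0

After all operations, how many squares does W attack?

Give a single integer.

Answer: 28

Derivation:
Op 1: place BN@(2,3)
Op 2: place BK@(2,0)
Op 3: place WQ@(5,3)
Op 4: place WR@(2,5)
Op 5: place WQ@(1,0)
Op 6: place WK@(0,4)
Op 7: place WB@(4,0)
Per-piece attacks for W:
  WK@(0,4): attacks (0,5) (0,3) (1,4) (1,5) (1,3)
  WQ@(1,0): attacks (1,1) (1,2) (1,3) (1,4) (1,5) (2,0) (0,0) (2,1) (3,2) (4,3) (5,4) (0,1) [ray(1,0) blocked at (2,0)]
  WR@(2,5): attacks (2,4) (2,3) (3,5) (4,5) (5,5) (1,5) (0,5) [ray(0,-1) blocked at (2,3)]
  WB@(4,0): attacks (5,1) (3,1) (2,2) (1,3) (0,4) [ray(-1,1) blocked at (0,4)]
  WQ@(5,3): attacks (5,4) (5,5) (5,2) (5,1) (5,0) (4,3) (3,3) (2,3) (4,4) (3,5) (4,2) (3,1) (2,0) [ray(-1,0) blocked at (2,3); ray(-1,-1) blocked at (2,0)]
Union (28 distinct): (0,0) (0,1) (0,3) (0,4) (0,5) (1,1) (1,2) (1,3) (1,4) (1,5) (2,0) (2,1) (2,2) (2,3) (2,4) (3,1) (3,2) (3,3) (3,5) (4,2) (4,3) (4,4) (4,5) (5,0) (5,1) (5,2) (5,4) (5,5)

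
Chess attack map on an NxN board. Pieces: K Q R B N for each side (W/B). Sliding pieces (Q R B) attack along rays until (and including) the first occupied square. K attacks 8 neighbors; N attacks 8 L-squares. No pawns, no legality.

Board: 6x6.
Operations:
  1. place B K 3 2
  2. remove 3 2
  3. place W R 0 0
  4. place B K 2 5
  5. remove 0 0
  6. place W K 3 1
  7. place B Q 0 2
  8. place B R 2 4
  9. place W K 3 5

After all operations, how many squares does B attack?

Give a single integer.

Op 1: place BK@(3,2)
Op 2: remove (3,2)
Op 3: place WR@(0,0)
Op 4: place BK@(2,5)
Op 5: remove (0,0)
Op 6: place WK@(3,1)
Op 7: place BQ@(0,2)
Op 8: place BR@(2,4)
Op 9: place WK@(3,5)
Per-piece attacks for B:
  BQ@(0,2): attacks (0,3) (0,4) (0,5) (0,1) (0,0) (1,2) (2,2) (3,2) (4,2) (5,2) (1,3) (2,4) (1,1) (2,0) [ray(1,1) blocked at (2,4)]
  BR@(2,4): attacks (2,5) (2,3) (2,2) (2,1) (2,0) (3,4) (4,4) (5,4) (1,4) (0,4) [ray(0,1) blocked at (2,5)]
  BK@(2,5): attacks (2,4) (3,5) (1,5) (3,4) (1,4)
Union (23 distinct): (0,0) (0,1) (0,3) (0,4) (0,5) (1,1) (1,2) (1,3) (1,4) (1,5) (2,0) (2,1) (2,2) (2,3) (2,4) (2,5) (3,2) (3,4) (3,5) (4,2) (4,4) (5,2) (5,4)

Answer: 23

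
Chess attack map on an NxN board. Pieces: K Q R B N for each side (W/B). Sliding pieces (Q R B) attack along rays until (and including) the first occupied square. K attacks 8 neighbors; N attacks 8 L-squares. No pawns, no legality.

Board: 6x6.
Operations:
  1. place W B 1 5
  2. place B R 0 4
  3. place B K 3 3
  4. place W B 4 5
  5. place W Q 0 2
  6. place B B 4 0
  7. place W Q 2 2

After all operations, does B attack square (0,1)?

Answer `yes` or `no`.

Answer: no

Derivation:
Op 1: place WB@(1,5)
Op 2: place BR@(0,4)
Op 3: place BK@(3,3)
Op 4: place WB@(4,5)
Op 5: place WQ@(0,2)
Op 6: place BB@(4,0)
Op 7: place WQ@(2,2)
Per-piece attacks for B:
  BR@(0,4): attacks (0,5) (0,3) (0,2) (1,4) (2,4) (3,4) (4,4) (5,4) [ray(0,-1) blocked at (0,2)]
  BK@(3,3): attacks (3,4) (3,2) (4,3) (2,3) (4,4) (4,2) (2,4) (2,2)
  BB@(4,0): attacks (5,1) (3,1) (2,2) [ray(-1,1) blocked at (2,2)]
B attacks (0,1): no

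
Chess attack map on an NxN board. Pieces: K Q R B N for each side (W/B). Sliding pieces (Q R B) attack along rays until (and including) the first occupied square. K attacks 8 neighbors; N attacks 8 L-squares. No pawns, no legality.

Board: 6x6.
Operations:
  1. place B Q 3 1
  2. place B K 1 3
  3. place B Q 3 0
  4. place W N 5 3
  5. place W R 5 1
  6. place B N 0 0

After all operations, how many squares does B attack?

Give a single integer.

Answer: 28

Derivation:
Op 1: place BQ@(3,1)
Op 2: place BK@(1,3)
Op 3: place BQ@(3,0)
Op 4: place WN@(5,3)
Op 5: place WR@(5,1)
Op 6: place BN@(0,0)
Per-piece attacks for B:
  BN@(0,0): attacks (1,2) (2,1)
  BK@(1,3): attacks (1,4) (1,2) (2,3) (0,3) (2,4) (2,2) (0,4) (0,2)
  BQ@(3,0): attacks (3,1) (4,0) (5,0) (2,0) (1,0) (0,0) (4,1) (5,2) (2,1) (1,2) (0,3) [ray(0,1) blocked at (3,1); ray(-1,0) blocked at (0,0)]
  BQ@(3,1): attacks (3,2) (3,3) (3,4) (3,5) (3,0) (4,1) (5,1) (2,1) (1,1) (0,1) (4,2) (5,3) (4,0) (2,2) (1,3) (2,0) [ray(0,-1) blocked at (3,0); ray(1,0) blocked at (5,1); ray(1,1) blocked at (5,3); ray(-1,1) blocked at (1,3)]
Union (28 distinct): (0,0) (0,1) (0,2) (0,3) (0,4) (1,0) (1,1) (1,2) (1,3) (1,4) (2,0) (2,1) (2,2) (2,3) (2,4) (3,0) (3,1) (3,2) (3,3) (3,4) (3,5) (4,0) (4,1) (4,2) (5,0) (5,1) (5,2) (5,3)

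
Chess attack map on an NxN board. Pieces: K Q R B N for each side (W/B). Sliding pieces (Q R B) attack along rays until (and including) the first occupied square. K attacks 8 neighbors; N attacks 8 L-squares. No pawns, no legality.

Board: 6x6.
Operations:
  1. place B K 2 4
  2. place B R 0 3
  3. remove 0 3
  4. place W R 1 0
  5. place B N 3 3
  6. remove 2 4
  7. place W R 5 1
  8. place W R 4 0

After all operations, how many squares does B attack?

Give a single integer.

Answer: 8

Derivation:
Op 1: place BK@(2,4)
Op 2: place BR@(0,3)
Op 3: remove (0,3)
Op 4: place WR@(1,0)
Op 5: place BN@(3,3)
Op 6: remove (2,4)
Op 7: place WR@(5,1)
Op 8: place WR@(4,0)
Per-piece attacks for B:
  BN@(3,3): attacks (4,5) (5,4) (2,5) (1,4) (4,1) (5,2) (2,1) (1,2)
Union (8 distinct): (1,2) (1,4) (2,1) (2,5) (4,1) (4,5) (5,2) (5,4)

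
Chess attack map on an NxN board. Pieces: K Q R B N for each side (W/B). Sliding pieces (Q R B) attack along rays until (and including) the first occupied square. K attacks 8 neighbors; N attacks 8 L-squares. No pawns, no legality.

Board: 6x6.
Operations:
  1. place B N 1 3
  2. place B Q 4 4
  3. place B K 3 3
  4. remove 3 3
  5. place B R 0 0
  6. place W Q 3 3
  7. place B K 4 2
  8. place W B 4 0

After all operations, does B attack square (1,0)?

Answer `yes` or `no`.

Op 1: place BN@(1,3)
Op 2: place BQ@(4,4)
Op 3: place BK@(3,3)
Op 4: remove (3,3)
Op 5: place BR@(0,0)
Op 6: place WQ@(3,3)
Op 7: place BK@(4,2)
Op 8: place WB@(4,0)
Per-piece attacks for B:
  BR@(0,0): attacks (0,1) (0,2) (0,3) (0,4) (0,5) (1,0) (2,0) (3,0) (4,0) [ray(1,0) blocked at (4,0)]
  BN@(1,3): attacks (2,5) (3,4) (0,5) (2,1) (3,2) (0,1)
  BK@(4,2): attacks (4,3) (4,1) (5,2) (3,2) (5,3) (5,1) (3,3) (3,1)
  BQ@(4,4): attacks (4,5) (4,3) (4,2) (5,4) (3,4) (2,4) (1,4) (0,4) (5,5) (5,3) (3,5) (3,3) [ray(0,-1) blocked at (4,2); ray(-1,-1) blocked at (3,3)]
B attacks (1,0): yes

Answer: yes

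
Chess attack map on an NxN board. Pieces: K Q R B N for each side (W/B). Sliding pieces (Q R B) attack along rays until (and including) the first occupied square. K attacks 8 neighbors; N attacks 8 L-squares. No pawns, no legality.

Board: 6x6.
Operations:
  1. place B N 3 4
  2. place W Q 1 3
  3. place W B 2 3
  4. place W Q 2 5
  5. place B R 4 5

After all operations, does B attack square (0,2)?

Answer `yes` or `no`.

Answer: no

Derivation:
Op 1: place BN@(3,4)
Op 2: place WQ@(1,3)
Op 3: place WB@(2,3)
Op 4: place WQ@(2,5)
Op 5: place BR@(4,5)
Per-piece attacks for B:
  BN@(3,4): attacks (5,5) (1,5) (4,2) (5,3) (2,2) (1,3)
  BR@(4,5): attacks (4,4) (4,3) (4,2) (4,1) (4,0) (5,5) (3,5) (2,5) [ray(-1,0) blocked at (2,5)]
B attacks (0,2): no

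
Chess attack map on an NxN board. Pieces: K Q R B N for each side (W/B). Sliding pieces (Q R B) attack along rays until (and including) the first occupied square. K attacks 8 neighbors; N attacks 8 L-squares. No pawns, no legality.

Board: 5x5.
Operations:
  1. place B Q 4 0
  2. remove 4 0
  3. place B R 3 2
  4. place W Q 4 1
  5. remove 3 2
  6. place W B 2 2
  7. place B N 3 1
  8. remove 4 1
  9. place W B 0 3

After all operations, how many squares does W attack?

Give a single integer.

Op 1: place BQ@(4,0)
Op 2: remove (4,0)
Op 3: place BR@(3,2)
Op 4: place WQ@(4,1)
Op 5: remove (3,2)
Op 6: place WB@(2,2)
Op 7: place BN@(3,1)
Op 8: remove (4,1)
Op 9: place WB@(0,3)
Per-piece attacks for W:
  WB@(0,3): attacks (1,4) (1,2) (2,1) (3,0)
  WB@(2,2): attacks (3,3) (4,4) (3,1) (1,3) (0,4) (1,1) (0,0) [ray(1,-1) blocked at (3,1)]
Union (11 distinct): (0,0) (0,4) (1,1) (1,2) (1,3) (1,4) (2,1) (3,0) (3,1) (3,3) (4,4)

Answer: 11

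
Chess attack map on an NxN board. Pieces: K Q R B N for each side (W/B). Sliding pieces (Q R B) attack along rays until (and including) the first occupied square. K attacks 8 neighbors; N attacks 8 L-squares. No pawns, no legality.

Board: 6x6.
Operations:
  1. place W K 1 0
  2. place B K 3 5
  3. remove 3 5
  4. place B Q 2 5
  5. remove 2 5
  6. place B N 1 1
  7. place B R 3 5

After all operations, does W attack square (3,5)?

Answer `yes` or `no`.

Op 1: place WK@(1,0)
Op 2: place BK@(3,5)
Op 3: remove (3,5)
Op 4: place BQ@(2,5)
Op 5: remove (2,5)
Op 6: place BN@(1,1)
Op 7: place BR@(3,5)
Per-piece attacks for W:
  WK@(1,0): attacks (1,1) (2,0) (0,0) (2,1) (0,1)
W attacks (3,5): no

Answer: no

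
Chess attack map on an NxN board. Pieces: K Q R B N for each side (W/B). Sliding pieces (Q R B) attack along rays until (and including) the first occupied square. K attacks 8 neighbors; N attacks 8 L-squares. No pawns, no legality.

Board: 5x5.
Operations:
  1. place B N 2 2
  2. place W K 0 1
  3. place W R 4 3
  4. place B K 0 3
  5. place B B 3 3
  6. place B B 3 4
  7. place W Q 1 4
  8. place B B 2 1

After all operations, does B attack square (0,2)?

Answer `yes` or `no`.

Answer: yes

Derivation:
Op 1: place BN@(2,2)
Op 2: place WK@(0,1)
Op 3: place WR@(4,3)
Op 4: place BK@(0,3)
Op 5: place BB@(3,3)
Op 6: place BB@(3,4)
Op 7: place WQ@(1,4)
Op 8: place BB@(2,1)
Per-piece attacks for B:
  BK@(0,3): attacks (0,4) (0,2) (1,3) (1,4) (1,2)
  BB@(2,1): attacks (3,2) (4,3) (3,0) (1,2) (0,3) (1,0) [ray(1,1) blocked at (4,3); ray(-1,1) blocked at (0,3)]
  BN@(2,2): attacks (3,4) (4,3) (1,4) (0,3) (3,0) (4,1) (1,0) (0,1)
  BB@(3,3): attacks (4,4) (4,2) (2,4) (2,2) [ray(-1,-1) blocked at (2,2)]
  BB@(3,4): attacks (4,3) (2,3) (1,2) (0,1) [ray(1,-1) blocked at (4,3); ray(-1,-1) blocked at (0,1)]
B attacks (0,2): yes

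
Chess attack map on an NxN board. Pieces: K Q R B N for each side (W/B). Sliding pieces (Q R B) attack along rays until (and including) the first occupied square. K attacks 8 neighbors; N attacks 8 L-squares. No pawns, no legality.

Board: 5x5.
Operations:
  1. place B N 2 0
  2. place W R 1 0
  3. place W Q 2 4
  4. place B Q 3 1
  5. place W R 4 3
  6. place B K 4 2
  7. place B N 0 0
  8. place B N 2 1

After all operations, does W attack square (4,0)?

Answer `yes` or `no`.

Answer: no

Derivation:
Op 1: place BN@(2,0)
Op 2: place WR@(1,0)
Op 3: place WQ@(2,4)
Op 4: place BQ@(3,1)
Op 5: place WR@(4,3)
Op 6: place BK@(4,2)
Op 7: place BN@(0,0)
Op 8: place BN@(2,1)
Per-piece attacks for W:
  WR@(1,0): attacks (1,1) (1,2) (1,3) (1,4) (2,0) (0,0) [ray(1,0) blocked at (2,0); ray(-1,0) blocked at (0,0)]
  WQ@(2,4): attacks (2,3) (2,2) (2,1) (3,4) (4,4) (1,4) (0,4) (3,3) (4,2) (1,3) (0,2) [ray(0,-1) blocked at (2,1); ray(1,-1) blocked at (4,2)]
  WR@(4,3): attacks (4,4) (4,2) (3,3) (2,3) (1,3) (0,3) [ray(0,-1) blocked at (4,2)]
W attacks (4,0): no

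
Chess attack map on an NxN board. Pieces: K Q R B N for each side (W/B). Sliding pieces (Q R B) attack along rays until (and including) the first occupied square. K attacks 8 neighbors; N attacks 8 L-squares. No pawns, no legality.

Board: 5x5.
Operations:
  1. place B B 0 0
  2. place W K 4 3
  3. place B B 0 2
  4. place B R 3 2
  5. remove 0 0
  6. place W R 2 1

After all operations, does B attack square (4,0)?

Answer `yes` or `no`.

Answer: no

Derivation:
Op 1: place BB@(0,0)
Op 2: place WK@(4,3)
Op 3: place BB@(0,2)
Op 4: place BR@(3,2)
Op 5: remove (0,0)
Op 6: place WR@(2,1)
Per-piece attacks for B:
  BB@(0,2): attacks (1,3) (2,4) (1,1) (2,0)
  BR@(3,2): attacks (3,3) (3,4) (3,1) (3,0) (4,2) (2,2) (1,2) (0,2) [ray(-1,0) blocked at (0,2)]
B attacks (4,0): no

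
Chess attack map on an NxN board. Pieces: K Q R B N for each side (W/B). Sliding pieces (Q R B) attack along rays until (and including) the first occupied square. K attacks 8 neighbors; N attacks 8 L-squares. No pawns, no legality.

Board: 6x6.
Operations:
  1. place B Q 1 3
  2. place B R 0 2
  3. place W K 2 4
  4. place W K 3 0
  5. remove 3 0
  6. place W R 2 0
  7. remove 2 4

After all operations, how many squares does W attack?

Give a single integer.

Op 1: place BQ@(1,3)
Op 2: place BR@(0,2)
Op 3: place WK@(2,4)
Op 4: place WK@(3,0)
Op 5: remove (3,0)
Op 6: place WR@(2,0)
Op 7: remove (2,4)
Per-piece attacks for W:
  WR@(2,0): attacks (2,1) (2,2) (2,3) (2,4) (2,5) (3,0) (4,0) (5,0) (1,0) (0,0)
Union (10 distinct): (0,0) (1,0) (2,1) (2,2) (2,3) (2,4) (2,5) (3,0) (4,0) (5,0)

Answer: 10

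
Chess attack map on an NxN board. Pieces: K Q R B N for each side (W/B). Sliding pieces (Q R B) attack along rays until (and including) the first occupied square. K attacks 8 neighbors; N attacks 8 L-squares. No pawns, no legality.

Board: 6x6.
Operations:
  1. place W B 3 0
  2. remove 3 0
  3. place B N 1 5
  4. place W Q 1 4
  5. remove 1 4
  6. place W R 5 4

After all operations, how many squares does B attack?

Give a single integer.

Op 1: place WB@(3,0)
Op 2: remove (3,0)
Op 3: place BN@(1,5)
Op 4: place WQ@(1,4)
Op 5: remove (1,4)
Op 6: place WR@(5,4)
Per-piece attacks for B:
  BN@(1,5): attacks (2,3) (3,4) (0,3)
Union (3 distinct): (0,3) (2,3) (3,4)

Answer: 3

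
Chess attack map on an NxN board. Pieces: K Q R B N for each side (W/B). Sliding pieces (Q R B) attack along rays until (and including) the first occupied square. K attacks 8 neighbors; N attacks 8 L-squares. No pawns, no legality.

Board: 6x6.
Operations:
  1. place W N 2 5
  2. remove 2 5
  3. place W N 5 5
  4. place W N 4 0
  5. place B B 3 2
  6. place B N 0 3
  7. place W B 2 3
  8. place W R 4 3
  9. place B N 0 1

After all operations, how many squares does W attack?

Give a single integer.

Op 1: place WN@(2,5)
Op 2: remove (2,5)
Op 3: place WN@(5,5)
Op 4: place WN@(4,0)
Op 5: place BB@(3,2)
Op 6: place BN@(0,3)
Op 7: place WB@(2,3)
Op 8: place WR@(4,3)
Op 9: place BN@(0,1)
Per-piece attacks for W:
  WB@(2,3): attacks (3,4) (4,5) (3,2) (1,4) (0,5) (1,2) (0,1) [ray(1,-1) blocked at (3,2); ray(-1,-1) blocked at (0,1)]
  WN@(4,0): attacks (5,2) (3,2) (2,1)
  WR@(4,3): attacks (4,4) (4,5) (4,2) (4,1) (4,0) (5,3) (3,3) (2,3) [ray(0,-1) blocked at (4,0); ray(-1,0) blocked at (2,3)]
  WN@(5,5): attacks (4,3) (3,4)
Union (17 distinct): (0,1) (0,5) (1,2) (1,4) (2,1) (2,3) (3,2) (3,3) (3,4) (4,0) (4,1) (4,2) (4,3) (4,4) (4,5) (5,2) (5,3)

Answer: 17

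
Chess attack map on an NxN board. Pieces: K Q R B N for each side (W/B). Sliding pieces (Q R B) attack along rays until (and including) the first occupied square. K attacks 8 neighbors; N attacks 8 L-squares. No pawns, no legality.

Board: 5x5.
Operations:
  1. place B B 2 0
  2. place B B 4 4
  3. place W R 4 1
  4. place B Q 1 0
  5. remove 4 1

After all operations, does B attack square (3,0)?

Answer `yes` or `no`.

Answer: no

Derivation:
Op 1: place BB@(2,0)
Op 2: place BB@(4,4)
Op 3: place WR@(4,1)
Op 4: place BQ@(1,0)
Op 5: remove (4,1)
Per-piece attacks for B:
  BQ@(1,0): attacks (1,1) (1,2) (1,3) (1,4) (2,0) (0,0) (2,1) (3,2) (4,3) (0,1) [ray(1,0) blocked at (2,0)]
  BB@(2,0): attacks (3,1) (4,2) (1,1) (0,2)
  BB@(4,4): attacks (3,3) (2,2) (1,1) (0,0)
B attacks (3,0): no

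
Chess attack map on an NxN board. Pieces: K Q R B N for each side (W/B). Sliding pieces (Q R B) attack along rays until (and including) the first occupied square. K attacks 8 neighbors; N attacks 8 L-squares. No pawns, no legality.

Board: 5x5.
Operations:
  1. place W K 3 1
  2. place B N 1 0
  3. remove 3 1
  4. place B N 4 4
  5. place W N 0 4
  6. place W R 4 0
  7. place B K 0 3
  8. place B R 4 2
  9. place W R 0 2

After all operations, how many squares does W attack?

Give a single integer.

Op 1: place WK@(3,1)
Op 2: place BN@(1,0)
Op 3: remove (3,1)
Op 4: place BN@(4,4)
Op 5: place WN@(0,4)
Op 6: place WR@(4,0)
Op 7: place BK@(0,3)
Op 8: place BR@(4,2)
Op 9: place WR@(0,2)
Per-piece attacks for W:
  WR@(0,2): attacks (0,3) (0,1) (0,0) (1,2) (2,2) (3,2) (4,2) [ray(0,1) blocked at (0,3); ray(1,0) blocked at (4,2)]
  WN@(0,4): attacks (1,2) (2,3)
  WR@(4,0): attacks (4,1) (4,2) (3,0) (2,0) (1,0) [ray(0,1) blocked at (4,2); ray(-1,0) blocked at (1,0)]
Union (12 distinct): (0,0) (0,1) (0,3) (1,0) (1,2) (2,0) (2,2) (2,3) (3,0) (3,2) (4,1) (4,2)

Answer: 12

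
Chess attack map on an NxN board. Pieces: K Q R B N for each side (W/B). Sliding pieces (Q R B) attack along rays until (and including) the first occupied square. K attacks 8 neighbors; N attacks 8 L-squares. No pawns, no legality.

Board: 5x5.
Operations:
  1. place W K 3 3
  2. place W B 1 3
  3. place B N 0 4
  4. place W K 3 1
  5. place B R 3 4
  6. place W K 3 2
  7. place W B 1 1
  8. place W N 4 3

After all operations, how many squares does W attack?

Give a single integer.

Answer: 18

Derivation:
Op 1: place WK@(3,3)
Op 2: place WB@(1,3)
Op 3: place BN@(0,4)
Op 4: place WK@(3,1)
Op 5: place BR@(3,4)
Op 6: place WK@(3,2)
Op 7: place WB@(1,1)
Op 8: place WN@(4,3)
Per-piece attacks for W:
  WB@(1,1): attacks (2,2) (3,3) (2,0) (0,2) (0,0) [ray(1,1) blocked at (3,3)]
  WB@(1,3): attacks (2,4) (2,2) (3,1) (0,4) (0,2) [ray(1,-1) blocked at (3,1); ray(-1,1) blocked at (0,4)]
  WK@(3,1): attacks (3,2) (3,0) (4,1) (2,1) (4,2) (4,0) (2,2) (2,0)
  WK@(3,2): attacks (3,3) (3,1) (4,2) (2,2) (4,3) (4,1) (2,3) (2,1)
  WK@(3,3): attacks (3,4) (3,2) (4,3) (2,3) (4,4) (4,2) (2,4) (2,2)
  WN@(4,3): attacks (2,4) (3,1) (2,2)
Union (18 distinct): (0,0) (0,2) (0,4) (2,0) (2,1) (2,2) (2,3) (2,4) (3,0) (3,1) (3,2) (3,3) (3,4) (4,0) (4,1) (4,2) (4,3) (4,4)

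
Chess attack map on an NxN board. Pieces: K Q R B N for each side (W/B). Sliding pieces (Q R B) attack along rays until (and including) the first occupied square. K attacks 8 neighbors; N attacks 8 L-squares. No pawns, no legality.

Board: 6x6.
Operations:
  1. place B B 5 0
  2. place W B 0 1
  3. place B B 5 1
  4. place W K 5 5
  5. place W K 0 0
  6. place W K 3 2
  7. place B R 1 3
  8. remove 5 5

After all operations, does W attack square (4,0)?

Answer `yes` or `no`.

Answer: no

Derivation:
Op 1: place BB@(5,0)
Op 2: place WB@(0,1)
Op 3: place BB@(5,1)
Op 4: place WK@(5,5)
Op 5: place WK@(0,0)
Op 6: place WK@(3,2)
Op 7: place BR@(1,3)
Op 8: remove (5,5)
Per-piece attacks for W:
  WK@(0,0): attacks (0,1) (1,0) (1,1)
  WB@(0,1): attacks (1,2) (2,3) (3,4) (4,5) (1,0)
  WK@(3,2): attacks (3,3) (3,1) (4,2) (2,2) (4,3) (4,1) (2,3) (2,1)
W attacks (4,0): no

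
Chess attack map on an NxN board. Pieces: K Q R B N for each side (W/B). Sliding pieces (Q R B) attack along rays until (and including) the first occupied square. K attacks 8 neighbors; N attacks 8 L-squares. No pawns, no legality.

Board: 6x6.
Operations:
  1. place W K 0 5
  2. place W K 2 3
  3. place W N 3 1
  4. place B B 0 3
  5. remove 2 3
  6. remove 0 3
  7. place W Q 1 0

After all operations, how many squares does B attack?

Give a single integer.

Op 1: place WK@(0,5)
Op 2: place WK@(2,3)
Op 3: place WN@(3,1)
Op 4: place BB@(0,3)
Op 5: remove (2,3)
Op 6: remove (0,3)
Op 7: place WQ@(1,0)
Per-piece attacks for B:
Union (0 distinct): (none)

Answer: 0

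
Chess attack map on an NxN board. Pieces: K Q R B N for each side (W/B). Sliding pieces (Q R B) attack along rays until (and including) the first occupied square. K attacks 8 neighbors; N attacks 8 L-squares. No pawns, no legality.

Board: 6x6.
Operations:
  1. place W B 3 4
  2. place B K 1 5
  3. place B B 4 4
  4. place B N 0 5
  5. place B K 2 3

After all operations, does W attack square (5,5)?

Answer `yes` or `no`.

Answer: no

Derivation:
Op 1: place WB@(3,4)
Op 2: place BK@(1,5)
Op 3: place BB@(4,4)
Op 4: place BN@(0,5)
Op 5: place BK@(2,3)
Per-piece attacks for W:
  WB@(3,4): attacks (4,5) (4,3) (5,2) (2,5) (2,3) [ray(-1,-1) blocked at (2,3)]
W attacks (5,5): no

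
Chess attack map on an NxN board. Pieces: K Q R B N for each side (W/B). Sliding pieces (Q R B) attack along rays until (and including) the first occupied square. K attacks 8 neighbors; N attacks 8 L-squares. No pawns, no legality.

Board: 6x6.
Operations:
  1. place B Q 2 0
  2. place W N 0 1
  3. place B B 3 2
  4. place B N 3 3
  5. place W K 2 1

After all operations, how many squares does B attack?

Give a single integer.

Answer: 21

Derivation:
Op 1: place BQ@(2,0)
Op 2: place WN@(0,1)
Op 3: place BB@(3,2)
Op 4: place BN@(3,3)
Op 5: place WK@(2,1)
Per-piece attacks for B:
  BQ@(2,0): attacks (2,1) (3,0) (4,0) (5,0) (1,0) (0,0) (3,1) (4,2) (5,3) (1,1) (0,2) [ray(0,1) blocked at (2,1)]
  BB@(3,2): attacks (4,3) (5,4) (4,1) (5,0) (2,3) (1,4) (0,5) (2,1) [ray(-1,-1) blocked at (2,1)]
  BN@(3,3): attacks (4,5) (5,4) (2,5) (1,4) (4,1) (5,2) (2,1) (1,2)
Union (21 distinct): (0,0) (0,2) (0,5) (1,0) (1,1) (1,2) (1,4) (2,1) (2,3) (2,5) (3,0) (3,1) (4,0) (4,1) (4,2) (4,3) (4,5) (5,0) (5,2) (5,3) (5,4)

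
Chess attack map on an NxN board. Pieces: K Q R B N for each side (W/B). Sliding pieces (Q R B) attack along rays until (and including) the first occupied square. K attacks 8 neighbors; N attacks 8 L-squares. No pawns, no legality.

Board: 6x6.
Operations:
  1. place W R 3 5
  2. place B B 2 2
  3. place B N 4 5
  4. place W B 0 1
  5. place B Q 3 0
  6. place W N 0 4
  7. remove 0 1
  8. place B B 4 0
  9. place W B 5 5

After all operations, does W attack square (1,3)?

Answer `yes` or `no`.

Op 1: place WR@(3,5)
Op 2: place BB@(2,2)
Op 3: place BN@(4,5)
Op 4: place WB@(0,1)
Op 5: place BQ@(3,0)
Op 6: place WN@(0,4)
Op 7: remove (0,1)
Op 8: place BB@(4,0)
Op 9: place WB@(5,5)
Per-piece attacks for W:
  WN@(0,4): attacks (2,5) (1,2) (2,3)
  WR@(3,5): attacks (3,4) (3,3) (3,2) (3,1) (3,0) (4,5) (2,5) (1,5) (0,5) [ray(0,-1) blocked at (3,0); ray(1,0) blocked at (4,5)]
  WB@(5,5): attacks (4,4) (3,3) (2,2) [ray(-1,-1) blocked at (2,2)]
W attacks (1,3): no

Answer: no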